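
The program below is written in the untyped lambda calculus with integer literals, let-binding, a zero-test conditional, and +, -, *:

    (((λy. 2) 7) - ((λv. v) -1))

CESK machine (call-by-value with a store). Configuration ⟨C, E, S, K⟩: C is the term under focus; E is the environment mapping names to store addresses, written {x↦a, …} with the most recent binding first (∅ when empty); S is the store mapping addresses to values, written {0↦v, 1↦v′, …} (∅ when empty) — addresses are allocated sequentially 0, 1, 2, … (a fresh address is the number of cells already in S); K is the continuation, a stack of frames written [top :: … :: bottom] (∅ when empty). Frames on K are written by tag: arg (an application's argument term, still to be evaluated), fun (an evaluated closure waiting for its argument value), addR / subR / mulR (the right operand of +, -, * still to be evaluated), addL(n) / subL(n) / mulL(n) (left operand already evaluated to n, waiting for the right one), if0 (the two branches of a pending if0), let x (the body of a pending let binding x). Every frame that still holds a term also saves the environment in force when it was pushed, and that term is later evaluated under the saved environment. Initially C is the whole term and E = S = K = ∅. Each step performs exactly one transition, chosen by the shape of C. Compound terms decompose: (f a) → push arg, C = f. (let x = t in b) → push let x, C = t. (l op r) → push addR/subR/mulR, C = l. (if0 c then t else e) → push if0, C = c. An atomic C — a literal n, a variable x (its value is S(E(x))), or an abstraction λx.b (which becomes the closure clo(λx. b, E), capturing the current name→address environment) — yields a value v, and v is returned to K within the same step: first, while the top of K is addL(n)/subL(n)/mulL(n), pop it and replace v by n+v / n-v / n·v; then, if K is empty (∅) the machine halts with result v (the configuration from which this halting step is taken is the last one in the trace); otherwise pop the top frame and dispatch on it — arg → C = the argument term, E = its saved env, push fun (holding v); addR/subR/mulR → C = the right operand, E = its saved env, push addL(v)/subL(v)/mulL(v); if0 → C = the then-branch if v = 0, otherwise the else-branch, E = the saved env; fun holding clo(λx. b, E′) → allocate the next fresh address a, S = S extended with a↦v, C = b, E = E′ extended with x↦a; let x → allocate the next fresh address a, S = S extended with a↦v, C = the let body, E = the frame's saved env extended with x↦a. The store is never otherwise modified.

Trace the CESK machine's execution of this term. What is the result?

Answer: 3

Derivation:
t=0: [C=(((λy. 2) 7) - ((λv. v) -1)) | E=∅ | S=∅ | K=∅]
t=1: [C=((λy. 2) 7) | E=∅ | S=∅ | K=[subR]]
t=2: [C=(λy. 2) | E=∅ | S=∅ | K=[arg :: subR]]
t=3: [C=7 | E=∅ | S=∅ | K=[fun :: subR]]
t=4: [C=2 | E={y↦0} | S={0↦7} | K=[subR]]
t=5: [C=((λv. v) -1) | E=∅ | S={0↦7} | K=[subL(2)]]
t=6: [C=(λv. v) | E=∅ | S={0↦7} | K=[arg :: subL(2)]]
t=7: [C=-1 | E=∅ | S={0↦7} | K=[fun :: subL(2)]]
t=8: [C=v | E={v↦1} | S={0↦7, 1↦-1} | K=[subL(2)]]
→ final value 3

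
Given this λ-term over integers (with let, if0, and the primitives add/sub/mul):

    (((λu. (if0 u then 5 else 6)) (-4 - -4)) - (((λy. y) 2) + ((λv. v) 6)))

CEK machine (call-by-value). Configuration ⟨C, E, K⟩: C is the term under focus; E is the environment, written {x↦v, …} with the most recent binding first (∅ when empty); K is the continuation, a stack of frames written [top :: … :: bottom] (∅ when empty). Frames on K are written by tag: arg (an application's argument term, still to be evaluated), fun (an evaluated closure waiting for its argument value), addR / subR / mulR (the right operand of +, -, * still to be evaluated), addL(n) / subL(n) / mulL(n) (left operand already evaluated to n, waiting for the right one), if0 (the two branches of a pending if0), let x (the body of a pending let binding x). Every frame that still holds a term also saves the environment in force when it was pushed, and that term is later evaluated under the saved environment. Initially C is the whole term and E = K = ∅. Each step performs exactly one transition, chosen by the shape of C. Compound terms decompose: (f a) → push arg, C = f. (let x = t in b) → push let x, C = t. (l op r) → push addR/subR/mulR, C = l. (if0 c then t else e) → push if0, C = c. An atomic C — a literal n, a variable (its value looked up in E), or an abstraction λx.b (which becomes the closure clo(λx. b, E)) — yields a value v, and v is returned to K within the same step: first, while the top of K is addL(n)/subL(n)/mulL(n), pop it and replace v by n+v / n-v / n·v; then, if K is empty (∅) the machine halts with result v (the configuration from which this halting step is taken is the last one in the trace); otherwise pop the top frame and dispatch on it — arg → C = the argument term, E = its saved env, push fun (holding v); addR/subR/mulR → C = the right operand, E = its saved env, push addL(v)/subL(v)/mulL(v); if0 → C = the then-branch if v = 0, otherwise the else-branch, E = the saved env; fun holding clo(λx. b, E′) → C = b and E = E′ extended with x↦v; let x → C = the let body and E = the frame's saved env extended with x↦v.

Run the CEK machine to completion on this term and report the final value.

step 0: <C=(((λu. (if0 u then 5 else 6)) (-4 - -4)) - (((λy. y) 2) + ((λv. v) 6))), E=∅, K=∅>
step 1: <C=((λu. (if0 u then 5 else 6)) (-4 - -4)), E=∅, K=[subR]>
step 2: <C=(λu. (if0 u then 5 else 6)), E=∅, K=[arg :: subR]>
step 3: <C=(-4 - -4), E=∅, K=[fun :: subR]>
step 4: <C=-4, E=∅, K=[subR :: fun :: subR]>
step 5: <C=-4, E=∅, K=[subL(-4) :: fun :: subR]>
step 6: <C=(if0 u then 5 else 6), E={u↦0}, K=[subR]>
step 7: <C=u, E={u↦0}, K=[if0 :: subR]>
step 8: <C=5, E={u↦0}, K=[subR]>
step 9: <C=(((λy. y) 2) + ((λv. v) 6)), E=∅, K=[subL(5)]>
step 10: <C=((λy. y) 2), E=∅, K=[addR :: subL(5)]>
step 11: <C=(λy. y), E=∅, K=[arg :: addR :: subL(5)]>
step 12: <C=2, E=∅, K=[fun :: addR :: subL(5)]>
step 13: <C=y, E={y↦2}, K=[addR :: subL(5)]>
step 14: <C=((λv. v) 6), E=∅, K=[addL(2) :: subL(5)]>
step 15: <C=(λv. v), E=∅, K=[arg :: addL(2) :: subL(5)]>
step 16: <C=6, E=∅, K=[fun :: addL(2) :: subL(5)]>
step 17: <C=v, E={v↦6}, K=[addL(2) :: subL(5)]>
→ final value -3

Answer: -3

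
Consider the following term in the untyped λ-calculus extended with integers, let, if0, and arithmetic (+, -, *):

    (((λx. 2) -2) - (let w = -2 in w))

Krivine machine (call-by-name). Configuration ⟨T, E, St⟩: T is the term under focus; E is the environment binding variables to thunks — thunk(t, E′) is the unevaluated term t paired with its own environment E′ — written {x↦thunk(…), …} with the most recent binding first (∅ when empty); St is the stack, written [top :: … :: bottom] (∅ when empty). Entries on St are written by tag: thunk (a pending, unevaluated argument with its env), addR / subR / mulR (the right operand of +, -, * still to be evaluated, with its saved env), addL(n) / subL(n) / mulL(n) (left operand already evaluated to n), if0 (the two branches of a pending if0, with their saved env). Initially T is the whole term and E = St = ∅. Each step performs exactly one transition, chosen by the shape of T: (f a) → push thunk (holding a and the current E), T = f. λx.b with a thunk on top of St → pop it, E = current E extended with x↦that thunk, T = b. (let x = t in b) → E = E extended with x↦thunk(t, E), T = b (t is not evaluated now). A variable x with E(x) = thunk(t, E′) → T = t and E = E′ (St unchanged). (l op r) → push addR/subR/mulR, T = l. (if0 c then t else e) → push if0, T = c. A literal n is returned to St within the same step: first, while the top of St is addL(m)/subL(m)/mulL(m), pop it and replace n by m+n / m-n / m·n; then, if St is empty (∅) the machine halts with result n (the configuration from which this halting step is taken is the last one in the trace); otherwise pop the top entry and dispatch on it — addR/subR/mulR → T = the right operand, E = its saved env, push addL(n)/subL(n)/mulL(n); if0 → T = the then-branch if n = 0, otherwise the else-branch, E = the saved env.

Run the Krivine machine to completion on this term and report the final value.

t=0: <T=(((λx. 2) -2) - (let w = -2 in w)), E=∅, St=∅>
t=1: <T=((λx. 2) -2), E=∅, St=[subR]>
t=2: <T=(λx. 2), E=∅, St=[thunk :: subR]>
t=3: <T=2, E={x↦thunk(-2, ∅)}, St=[subR]>
t=4: <T=(let w = -2 in w), E=∅, St=[subL(2)]>
t=5: <T=w, E={w↦thunk(-2, ∅)}, St=[subL(2)]>
t=6: <T=-2, E=∅, St=[subL(2)]>
→ final value 4

Answer: 4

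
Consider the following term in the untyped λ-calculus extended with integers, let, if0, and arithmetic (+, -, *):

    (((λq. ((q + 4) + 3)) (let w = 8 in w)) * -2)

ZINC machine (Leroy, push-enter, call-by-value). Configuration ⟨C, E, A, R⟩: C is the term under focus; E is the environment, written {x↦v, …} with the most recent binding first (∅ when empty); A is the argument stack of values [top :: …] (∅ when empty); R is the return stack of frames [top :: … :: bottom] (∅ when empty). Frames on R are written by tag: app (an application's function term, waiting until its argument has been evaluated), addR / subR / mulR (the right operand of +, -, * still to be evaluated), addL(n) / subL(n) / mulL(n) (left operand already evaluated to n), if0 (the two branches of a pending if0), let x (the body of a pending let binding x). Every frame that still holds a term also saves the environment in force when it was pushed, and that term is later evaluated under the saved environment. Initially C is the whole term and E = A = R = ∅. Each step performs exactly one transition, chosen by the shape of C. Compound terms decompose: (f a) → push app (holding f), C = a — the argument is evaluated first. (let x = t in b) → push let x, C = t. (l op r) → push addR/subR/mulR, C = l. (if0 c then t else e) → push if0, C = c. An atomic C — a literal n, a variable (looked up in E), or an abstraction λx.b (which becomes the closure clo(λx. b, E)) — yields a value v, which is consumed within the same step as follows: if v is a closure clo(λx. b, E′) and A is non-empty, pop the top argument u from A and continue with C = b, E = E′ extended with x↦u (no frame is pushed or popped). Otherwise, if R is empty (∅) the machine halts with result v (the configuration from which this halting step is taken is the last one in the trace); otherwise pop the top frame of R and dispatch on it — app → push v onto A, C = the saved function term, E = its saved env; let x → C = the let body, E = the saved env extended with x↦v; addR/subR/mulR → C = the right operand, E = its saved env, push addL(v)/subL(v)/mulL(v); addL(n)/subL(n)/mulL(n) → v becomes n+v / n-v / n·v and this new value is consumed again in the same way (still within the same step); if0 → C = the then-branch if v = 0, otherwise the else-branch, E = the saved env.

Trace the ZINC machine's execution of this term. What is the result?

step 0: [C=(((λq. ((q + 4) + 3)) (let w = 8 in w)) * -2) | E=∅ | A=∅ | R=∅]
step 1: [C=((λq. ((q + 4) + 3)) (let w = 8 in w)) | E=∅ | A=∅ | R=[mulR]]
step 2: [C=(let w = 8 in w) | E=∅ | A=∅ | R=[app :: mulR]]
step 3: [C=8 | E=∅ | A=∅ | R=[let w :: app :: mulR]]
step 4: [C=w | E={w↦8} | A=∅ | R=[app :: mulR]]
step 5: [C=(λq. ((q + 4) + 3)) | E=∅ | A=[8] | R=[mulR]]
step 6: [C=((q + 4) + 3) | E={q↦8} | A=∅ | R=[mulR]]
step 7: [C=(q + 4) | E={q↦8} | A=∅ | R=[addR :: mulR]]
step 8: [C=q | E={q↦8} | A=∅ | R=[addR :: addR :: mulR]]
step 9: [C=4 | E={q↦8} | A=∅ | R=[addL(8) :: addR :: mulR]]
step 10: [C=3 | E={q↦8} | A=∅ | R=[addL(12) :: mulR]]
step 11: [C=-2 | E=∅ | A=∅ | R=[mulL(15)]]
→ final value -30

Answer: -30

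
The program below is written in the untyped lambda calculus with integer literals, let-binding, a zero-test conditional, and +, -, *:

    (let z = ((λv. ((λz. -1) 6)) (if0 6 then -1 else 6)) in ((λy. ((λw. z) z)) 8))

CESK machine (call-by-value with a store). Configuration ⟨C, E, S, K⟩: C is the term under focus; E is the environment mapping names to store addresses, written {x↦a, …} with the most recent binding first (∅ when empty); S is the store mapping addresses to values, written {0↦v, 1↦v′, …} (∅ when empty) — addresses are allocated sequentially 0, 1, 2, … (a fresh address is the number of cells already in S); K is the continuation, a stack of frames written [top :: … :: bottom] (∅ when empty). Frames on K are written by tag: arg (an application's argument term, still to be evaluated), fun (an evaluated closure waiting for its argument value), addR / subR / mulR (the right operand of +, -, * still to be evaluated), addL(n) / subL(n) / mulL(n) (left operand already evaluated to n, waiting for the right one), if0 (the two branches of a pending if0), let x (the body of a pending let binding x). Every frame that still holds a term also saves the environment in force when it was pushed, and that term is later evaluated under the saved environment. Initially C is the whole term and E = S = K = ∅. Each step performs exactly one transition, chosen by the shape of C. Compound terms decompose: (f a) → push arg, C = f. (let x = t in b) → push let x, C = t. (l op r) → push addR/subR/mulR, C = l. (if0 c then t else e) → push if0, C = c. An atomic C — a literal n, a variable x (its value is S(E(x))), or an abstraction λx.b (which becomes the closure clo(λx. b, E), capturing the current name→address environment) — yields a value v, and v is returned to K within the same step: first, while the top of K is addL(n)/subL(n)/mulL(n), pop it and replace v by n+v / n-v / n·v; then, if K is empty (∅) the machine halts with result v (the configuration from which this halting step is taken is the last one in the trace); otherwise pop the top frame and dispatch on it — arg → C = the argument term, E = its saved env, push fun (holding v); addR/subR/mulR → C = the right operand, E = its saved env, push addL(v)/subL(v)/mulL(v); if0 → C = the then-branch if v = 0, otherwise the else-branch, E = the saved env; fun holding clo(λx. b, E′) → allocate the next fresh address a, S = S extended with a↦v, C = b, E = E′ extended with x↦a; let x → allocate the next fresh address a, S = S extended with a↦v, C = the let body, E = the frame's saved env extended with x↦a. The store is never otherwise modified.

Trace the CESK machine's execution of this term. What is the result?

Answer: -1

Derivation:
[0] <C=(let z = ((λv. ((λz. -1) 6)) (if0 6 then -1 else 6)) in ((λy. ((λw. z) z)) 8)), E=∅, S=∅, K=∅>
[1] <C=((λv. ((λz. -1) 6)) (if0 6 then -1 else 6)), E=∅, S=∅, K=[let z]>
[2] <C=(λv. ((λz. -1) 6)), E=∅, S=∅, K=[arg :: let z]>
[3] <C=(if0 6 then -1 else 6), E=∅, S=∅, K=[fun :: let z]>
[4] <C=6, E=∅, S=∅, K=[if0 :: fun :: let z]>
[5] <C=6, E=∅, S=∅, K=[fun :: let z]>
[6] <C=((λz. -1) 6), E={v↦0}, S={0↦6}, K=[let z]>
[7] <C=(λz. -1), E={v↦0}, S={0↦6}, K=[arg :: let z]>
[8] <C=6, E={v↦0}, S={0↦6}, K=[fun :: let z]>
[9] <C=-1, E={z↦1, v↦0}, S={0↦6, 1↦6}, K=[let z]>
[10] <C=((λy. ((λw. z) z)) 8), E={z↦2}, S={0↦6, 1↦6, 2↦-1}, K=∅>
[11] <C=(λy. ((λw. z) z)), E={z↦2}, S={0↦6, 1↦6, 2↦-1}, K=[arg]>
[12] <C=8, E={z↦2}, S={0↦6, 1↦6, 2↦-1}, K=[fun]>
[13] <C=((λw. z) z), E={y↦3, z↦2}, S={0↦6, 1↦6, 2↦-1, 3↦8}, K=∅>
[14] <C=(λw. z), E={y↦3, z↦2}, S={0↦6, 1↦6, 2↦-1, 3↦8}, K=[arg]>
[15] <C=z, E={y↦3, z↦2}, S={0↦6, 1↦6, 2↦-1, 3↦8}, K=[fun]>
[16] <C=z, E={w↦4, y↦3, z↦2}, S={0↦6, 1↦6, 2↦-1, 3↦8, 4↦-1}, K=∅>
→ final value -1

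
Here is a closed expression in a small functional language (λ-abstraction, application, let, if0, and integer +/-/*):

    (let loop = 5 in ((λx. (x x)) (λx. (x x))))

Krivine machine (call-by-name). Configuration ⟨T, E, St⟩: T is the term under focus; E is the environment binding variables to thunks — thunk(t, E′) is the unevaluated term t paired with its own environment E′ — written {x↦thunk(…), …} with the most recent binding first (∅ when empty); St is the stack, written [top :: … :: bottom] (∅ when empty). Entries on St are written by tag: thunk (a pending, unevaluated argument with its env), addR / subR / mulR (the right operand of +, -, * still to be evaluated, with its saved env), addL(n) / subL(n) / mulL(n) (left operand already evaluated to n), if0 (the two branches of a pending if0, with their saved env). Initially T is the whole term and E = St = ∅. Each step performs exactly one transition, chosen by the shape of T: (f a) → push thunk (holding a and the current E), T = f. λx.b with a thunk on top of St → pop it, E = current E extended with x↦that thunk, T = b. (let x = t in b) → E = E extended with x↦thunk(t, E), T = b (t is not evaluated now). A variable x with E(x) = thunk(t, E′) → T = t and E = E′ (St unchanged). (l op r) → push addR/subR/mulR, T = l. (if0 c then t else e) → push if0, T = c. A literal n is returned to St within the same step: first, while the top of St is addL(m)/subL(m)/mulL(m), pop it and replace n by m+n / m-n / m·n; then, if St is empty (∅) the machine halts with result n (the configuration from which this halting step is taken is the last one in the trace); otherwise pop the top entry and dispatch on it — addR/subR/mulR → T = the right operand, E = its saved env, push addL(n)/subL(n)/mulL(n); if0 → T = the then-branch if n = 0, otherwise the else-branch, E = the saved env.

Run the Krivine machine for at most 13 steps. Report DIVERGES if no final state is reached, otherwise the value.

Answer: DIVERGES (no final state within 13 steps)

Derivation:
[0] <T=(let loop = 5 in ((λx. (x x)) (λx. (x x)))), E=∅, St=∅>
[1] <T=((λx. (x x)) (λx. (x x))), E={loop↦thunk(5, ∅)}, St=∅>
[2] <T=(λx. (x x)), E={loop↦thunk(5, ∅)}, St=[thunk]>
[3] <T=(x x), E={x↦thunk((λx. (x x)), {loop↦thunk(5, ∅)}), loop↦thunk(5, ∅)}, St=∅>
[4] <T=x, E={x↦thunk((λx. (x x)), {loop↦thunk(5, ∅)}), loop↦thunk(5, ∅)}, St=[thunk]>
[5] <T=(λx. (x x)), E={loop↦thunk(5, ∅)}, St=[thunk]>
[6] <T=(x x), E={x↦thunk(x, {x↦thunk((λx. (x x)), {loop↦thunk(5, ∅)}), loop↦thunk(5, ∅)}), loop↦thunk(5, ∅)}, St=∅>
[7] <T=x, E={x↦thunk(x, {x↦thunk((λx. (x x)), {loop↦thunk(5, ∅)}), loop↦thunk(5, ∅)}), loop↦thunk(5, ∅)}, St=[thunk]>
[8] <T=x, E={x↦thunk((λx. (x x)), {loop↦thunk(5, ∅)}), loop↦thunk(5, ∅)}, St=[thunk]>
[9] <T=(λx. (x x)), E={loop↦thunk(5, ∅)}, St=[thunk]>
[10] <T=(x x), E={x↦thunk(x, {x↦thunk(x, {x↦thunk((λx. (x x)), {loop↦thunk(5, ∅)}), loop↦thunk(5, ∅)}), loop↦thunk(5, ∅)}), loop↦thunk(5, ∅)}, St=∅>
[11] <T=x, E={x↦thunk(x, {x↦thunk(x, {x↦thunk((λx. (x x)), {loop↦thunk(5, ∅)}), loop↦thunk(5, ∅)}), loop↦thunk(5, ∅)}), loop↦thunk(5, ∅)}, St=[thunk]>
[12] <T=x, E={x↦thunk(x, {x↦thunk((λx. (x x)), {loop↦thunk(5, ∅)}), loop↦thunk(5, ∅)}), loop↦thunk(5, ∅)}, St=[thunk]>
[13] <T=x, E={x↦thunk((λx. (x x)), {loop↦thunk(5, ∅)}), loop↦thunk(5, ∅)}, St=[thunk]>
→ 13 transitions taken and the configuration is still not final: no result within 13 steps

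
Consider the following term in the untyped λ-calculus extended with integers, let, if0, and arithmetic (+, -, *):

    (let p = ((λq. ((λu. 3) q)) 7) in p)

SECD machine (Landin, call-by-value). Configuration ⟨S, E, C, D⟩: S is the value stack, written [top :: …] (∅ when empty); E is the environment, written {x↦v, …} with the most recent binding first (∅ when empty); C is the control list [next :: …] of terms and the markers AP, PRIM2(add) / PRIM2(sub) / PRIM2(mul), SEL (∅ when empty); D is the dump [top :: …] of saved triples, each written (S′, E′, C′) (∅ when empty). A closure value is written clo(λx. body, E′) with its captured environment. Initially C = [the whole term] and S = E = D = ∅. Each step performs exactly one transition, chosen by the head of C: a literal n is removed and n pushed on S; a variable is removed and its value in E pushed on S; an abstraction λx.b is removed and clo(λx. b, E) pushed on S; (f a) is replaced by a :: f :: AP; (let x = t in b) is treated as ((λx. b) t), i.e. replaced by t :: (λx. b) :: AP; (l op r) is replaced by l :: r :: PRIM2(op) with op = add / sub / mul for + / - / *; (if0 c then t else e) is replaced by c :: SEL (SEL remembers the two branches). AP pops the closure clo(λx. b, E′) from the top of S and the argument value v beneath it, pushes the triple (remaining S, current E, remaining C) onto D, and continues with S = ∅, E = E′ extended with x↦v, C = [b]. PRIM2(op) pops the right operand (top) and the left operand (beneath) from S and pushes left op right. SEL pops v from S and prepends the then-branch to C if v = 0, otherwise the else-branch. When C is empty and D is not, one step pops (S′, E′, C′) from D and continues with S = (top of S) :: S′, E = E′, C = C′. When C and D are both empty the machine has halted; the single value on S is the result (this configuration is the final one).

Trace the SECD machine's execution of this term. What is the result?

step 0: [S=∅ | E=∅ | C=[(let p = ((λq. ((λu. 3) q)) 7) in p)] | D=∅]
step 1: [S=∅ | E=∅ | C=[((λq. ((λu. 3) q)) 7) :: (λp. p) :: AP] | D=∅]
step 2: [S=∅ | E=∅ | C=[7 :: (λq. ((λu. 3) q)) :: AP :: (λp. p) :: AP] | D=∅]
step 3: [S=[7] | E=∅ | C=[(λq. ((λu. 3) q)) :: AP :: (λp. p) :: AP] | D=∅]
step 4: [S=[clo(λq. ((λu. 3) q), ∅) :: 7] | E=∅ | C=[AP :: (λp. p) :: AP] | D=∅]
step 5: [S=∅ | E={q↦7} | C=[((λu. 3) q)] | D=[(∅, ∅, [(λp. p) :: AP])]]
step 6: [S=∅ | E={q↦7} | C=[q :: (λu. 3) :: AP] | D=[(∅, ∅, [(λp. p) :: AP])]]
step 7: [S=[7] | E={q↦7} | C=[(λu. 3) :: AP] | D=[(∅, ∅, [(λp. p) :: AP])]]
step 8: [S=[clo(λu. 3, {q↦7}) :: 7] | E={q↦7} | C=[AP] | D=[(∅, ∅, [(λp. p) :: AP])]]
step 9: [S=∅ | E={u↦7, q↦7} | C=[3] | D=[(∅, {q↦7}, ∅) :: (∅, ∅, [(λp. p) :: AP])]]
step 10: [S=[3] | E={u↦7, q↦7} | C=∅ | D=[(∅, {q↦7}, ∅) :: (∅, ∅, [(λp. p) :: AP])]]
step 11: [S=[3] | E={q↦7} | C=∅ | D=[(∅, ∅, [(λp. p) :: AP])]]
step 12: [S=[3] | E=∅ | C=[(λp. p) :: AP] | D=∅]
step 13: [S=[clo(λp. p, ∅) :: 3] | E=∅ | C=[AP] | D=∅]
step 14: [S=∅ | E={p↦3} | C=[p] | D=[(∅, ∅, ∅)]]
step 15: [S=[3] | E={p↦3} | C=∅ | D=[(∅, ∅, ∅)]]
step 16: [S=[3] | E=∅ | C=∅ | D=∅]
→ final value 3

Answer: 3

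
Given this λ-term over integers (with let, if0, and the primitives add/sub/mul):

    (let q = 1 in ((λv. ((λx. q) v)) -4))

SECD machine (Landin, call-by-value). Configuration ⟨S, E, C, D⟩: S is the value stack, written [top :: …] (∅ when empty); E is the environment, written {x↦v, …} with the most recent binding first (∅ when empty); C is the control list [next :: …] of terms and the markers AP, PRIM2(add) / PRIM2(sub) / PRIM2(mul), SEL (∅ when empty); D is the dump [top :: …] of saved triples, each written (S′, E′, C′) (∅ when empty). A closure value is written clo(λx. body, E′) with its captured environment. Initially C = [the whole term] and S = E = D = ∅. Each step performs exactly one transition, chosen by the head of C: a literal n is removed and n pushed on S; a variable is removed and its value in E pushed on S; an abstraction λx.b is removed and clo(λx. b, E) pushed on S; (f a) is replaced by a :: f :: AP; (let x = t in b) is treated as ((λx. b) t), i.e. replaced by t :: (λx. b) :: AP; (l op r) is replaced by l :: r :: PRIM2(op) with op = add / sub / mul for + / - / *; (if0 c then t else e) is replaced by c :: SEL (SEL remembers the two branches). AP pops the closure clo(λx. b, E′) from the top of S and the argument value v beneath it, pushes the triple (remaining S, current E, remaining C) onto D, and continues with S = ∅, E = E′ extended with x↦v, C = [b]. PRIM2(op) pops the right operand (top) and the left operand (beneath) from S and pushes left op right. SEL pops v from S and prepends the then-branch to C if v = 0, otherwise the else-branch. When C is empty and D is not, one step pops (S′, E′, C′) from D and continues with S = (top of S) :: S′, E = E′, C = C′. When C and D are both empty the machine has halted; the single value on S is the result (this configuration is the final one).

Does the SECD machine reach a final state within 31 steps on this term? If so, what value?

t=0: <S=∅, E=∅, C=[(let q = 1 in ((λv. ((λx. q) v)) -4))], D=∅>
t=1: <S=∅, E=∅, C=[1 :: (λq. ((λv. ((λx. q) v)) -4)) :: AP], D=∅>
t=2: <S=[1], E=∅, C=[(λq. ((λv. ((λx. q) v)) -4)) :: AP], D=∅>
t=3: <S=[clo(λq. ((λv. ((λx. q) v)) -4), ∅) :: 1], E=∅, C=[AP], D=∅>
t=4: <S=∅, E={q↦1}, C=[((λv. ((λx. q) v)) -4)], D=[(∅, ∅, ∅)]>
t=5: <S=∅, E={q↦1}, C=[-4 :: (λv. ((λx. q) v)) :: AP], D=[(∅, ∅, ∅)]>
t=6: <S=[-4], E={q↦1}, C=[(λv. ((λx. q) v)) :: AP], D=[(∅, ∅, ∅)]>
t=7: <S=[clo(λv. ((λx. q) v), {q↦1}) :: -4], E={q↦1}, C=[AP], D=[(∅, ∅, ∅)]>
t=8: <S=∅, E={v↦-4, q↦1}, C=[((λx. q) v)], D=[(∅, {q↦1}, ∅) :: (∅, ∅, ∅)]>
t=9: <S=∅, E={v↦-4, q↦1}, C=[v :: (λx. q) :: AP], D=[(∅, {q↦1}, ∅) :: (∅, ∅, ∅)]>
t=10: <S=[-4], E={v↦-4, q↦1}, C=[(λx. q) :: AP], D=[(∅, {q↦1}, ∅) :: (∅, ∅, ∅)]>
t=11: <S=[clo(λx. q, {v↦-4, q↦1}) :: -4], E={v↦-4, q↦1}, C=[AP], D=[(∅, {q↦1}, ∅) :: (∅, ∅, ∅)]>
t=12: <S=∅, E={x↦-4, v↦-4, q↦1}, C=[q], D=[(∅, {v↦-4, q↦1}, ∅) :: (∅, {q↦1}, ∅) :: (∅, ∅, ∅)]>
t=13: <S=[1], E={x↦-4, v↦-4, q↦1}, C=∅, D=[(∅, {v↦-4, q↦1}, ∅) :: (∅, {q↦1}, ∅) :: (∅, ∅, ∅)]>
t=14: <S=[1], E={v↦-4, q↦1}, C=∅, D=[(∅, {q↦1}, ∅) :: (∅, ∅, ∅)]>
t=15: <S=[1], E={q↦1}, C=∅, D=[(∅, ∅, ∅)]>
t=16: <S=[1], E=∅, C=∅, D=∅>
→ final value 1

Answer: 1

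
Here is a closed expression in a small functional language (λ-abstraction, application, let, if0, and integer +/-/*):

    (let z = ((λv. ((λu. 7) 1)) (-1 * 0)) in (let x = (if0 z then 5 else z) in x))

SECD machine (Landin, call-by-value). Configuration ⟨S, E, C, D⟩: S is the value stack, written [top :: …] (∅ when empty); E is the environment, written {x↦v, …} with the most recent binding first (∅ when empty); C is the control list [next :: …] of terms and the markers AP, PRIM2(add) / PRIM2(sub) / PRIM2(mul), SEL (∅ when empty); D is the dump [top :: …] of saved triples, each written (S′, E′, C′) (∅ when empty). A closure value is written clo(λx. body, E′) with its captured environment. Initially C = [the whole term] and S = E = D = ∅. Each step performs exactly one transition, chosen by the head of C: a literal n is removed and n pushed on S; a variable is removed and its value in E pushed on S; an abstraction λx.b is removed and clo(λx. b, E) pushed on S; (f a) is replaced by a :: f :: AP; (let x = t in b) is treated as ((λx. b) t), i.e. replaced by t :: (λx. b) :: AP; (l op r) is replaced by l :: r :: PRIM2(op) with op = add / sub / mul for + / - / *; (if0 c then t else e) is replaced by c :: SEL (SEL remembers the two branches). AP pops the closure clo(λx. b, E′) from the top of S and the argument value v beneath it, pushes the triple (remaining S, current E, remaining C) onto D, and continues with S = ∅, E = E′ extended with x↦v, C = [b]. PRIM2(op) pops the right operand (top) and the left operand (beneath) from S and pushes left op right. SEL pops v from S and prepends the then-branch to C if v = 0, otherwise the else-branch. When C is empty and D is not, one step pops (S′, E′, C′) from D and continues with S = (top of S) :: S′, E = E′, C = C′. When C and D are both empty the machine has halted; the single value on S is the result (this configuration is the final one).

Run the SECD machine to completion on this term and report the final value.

Answer: 7

Machine steps:
0. ⟨S=∅; E=∅; C=[(let z = ((λv. ((λu. 7) 1)) (-1 * 0)) in (let x = (if0 z then 5 else z) in x))]; D=∅⟩
1. ⟨S=∅; E=∅; C=[((λv. ((λu. 7) 1)) (-1 * 0)) :: (λz. (let x = (if0 z then 5 else z) in x)) :: AP]; D=∅⟩
2. ⟨S=∅; E=∅; C=[(-1 * 0) :: (λv. ((λu. 7) 1)) :: AP :: (λz. (let x = (if0 z then 5 else z) in x)) :: AP]; D=∅⟩
3. ⟨S=∅; E=∅; C=[-1 :: 0 :: PRIM2(mul) :: (λv. ((λu. 7) 1)) :: AP :: (λz. (let x = (if0 z then 5 else z) in x)) :: AP]; D=∅⟩
4. ⟨S=[-1]; E=∅; C=[0 :: PRIM2(mul) :: (λv. ((λu. 7) 1)) :: AP :: (λz. (let x = (if0 z then 5 else z) in x)) :: AP]; D=∅⟩
5. ⟨S=[0 :: -1]; E=∅; C=[PRIM2(mul) :: (λv. ((λu. 7) 1)) :: AP :: (λz. (let x = (if0 z then 5 else z) in x)) :: AP]; D=∅⟩
6. ⟨S=[0]; E=∅; C=[(λv. ((λu. 7) 1)) :: AP :: (λz. (let x = (if0 z then 5 else z) in x)) :: AP]; D=∅⟩
7. ⟨S=[clo(λv. ((λu. 7) 1), ∅) :: 0]; E=∅; C=[AP :: (λz. (let x = (if0 z then 5 else z) in x)) :: AP]; D=∅⟩
8. ⟨S=∅; E={v↦0}; C=[((λu. 7) 1)]; D=[(∅, ∅, [(λz. (let x = (if0 z then 5 else z) in x)) :: AP])]⟩
9. ⟨S=∅; E={v↦0}; C=[1 :: (λu. 7) :: AP]; D=[(∅, ∅, [(λz. (let x = (if0 z then 5 else z) in x)) :: AP])]⟩
10. ⟨S=[1]; E={v↦0}; C=[(λu. 7) :: AP]; D=[(∅, ∅, [(λz. (let x = (if0 z then 5 else z) in x)) :: AP])]⟩
11. ⟨S=[clo(λu. 7, {v↦0}) :: 1]; E={v↦0}; C=[AP]; D=[(∅, ∅, [(λz. (let x = (if0 z then 5 else z) in x)) :: AP])]⟩
12. ⟨S=∅; E={u↦1, v↦0}; C=[7]; D=[(∅, {v↦0}, ∅) :: (∅, ∅, [(λz. (let x = (if0 z then 5 else z) in x)) :: AP])]⟩
13. ⟨S=[7]; E={u↦1, v↦0}; C=∅; D=[(∅, {v↦0}, ∅) :: (∅, ∅, [(λz. (let x = (if0 z then 5 else z) in x)) :: AP])]⟩
14. ⟨S=[7]; E={v↦0}; C=∅; D=[(∅, ∅, [(λz. (let x = (if0 z then 5 else z) in x)) :: AP])]⟩
15. ⟨S=[7]; E=∅; C=[(λz. (let x = (if0 z then 5 else z) in x)) :: AP]; D=∅⟩
16. ⟨S=[clo(λz. (let x = (if0 z then 5 else z) in x), ∅) :: 7]; E=∅; C=[AP]; D=∅⟩
17. ⟨S=∅; E={z↦7}; C=[(let x = (if0 z then 5 else z) in x)]; D=[(∅, ∅, ∅)]⟩
18. ⟨S=∅; E={z↦7}; C=[(if0 z then 5 else z) :: (λx. x) :: AP]; D=[(∅, ∅, ∅)]⟩
19. ⟨S=∅; E={z↦7}; C=[z :: SEL :: (λx. x) :: AP]; D=[(∅, ∅, ∅)]⟩
20. ⟨S=[7]; E={z↦7}; C=[SEL :: (λx. x) :: AP]; D=[(∅, ∅, ∅)]⟩
21. ⟨S=∅; E={z↦7}; C=[z :: (λx. x) :: AP]; D=[(∅, ∅, ∅)]⟩
22. ⟨S=[7]; E={z↦7}; C=[(λx. x) :: AP]; D=[(∅, ∅, ∅)]⟩
23. ⟨S=[clo(λx. x, {z↦7}) :: 7]; E={z↦7}; C=[AP]; D=[(∅, ∅, ∅)]⟩
24. ⟨S=∅; E={x↦7, z↦7}; C=[x]; D=[(∅, {z↦7}, ∅) :: (∅, ∅, ∅)]⟩
25. ⟨S=[7]; E={x↦7, z↦7}; C=∅; D=[(∅, {z↦7}, ∅) :: (∅, ∅, ∅)]⟩
26. ⟨S=[7]; E={z↦7}; C=∅; D=[(∅, ∅, ∅)]⟩
27. ⟨S=[7]; E=∅; C=∅; D=∅⟩
→ final value 7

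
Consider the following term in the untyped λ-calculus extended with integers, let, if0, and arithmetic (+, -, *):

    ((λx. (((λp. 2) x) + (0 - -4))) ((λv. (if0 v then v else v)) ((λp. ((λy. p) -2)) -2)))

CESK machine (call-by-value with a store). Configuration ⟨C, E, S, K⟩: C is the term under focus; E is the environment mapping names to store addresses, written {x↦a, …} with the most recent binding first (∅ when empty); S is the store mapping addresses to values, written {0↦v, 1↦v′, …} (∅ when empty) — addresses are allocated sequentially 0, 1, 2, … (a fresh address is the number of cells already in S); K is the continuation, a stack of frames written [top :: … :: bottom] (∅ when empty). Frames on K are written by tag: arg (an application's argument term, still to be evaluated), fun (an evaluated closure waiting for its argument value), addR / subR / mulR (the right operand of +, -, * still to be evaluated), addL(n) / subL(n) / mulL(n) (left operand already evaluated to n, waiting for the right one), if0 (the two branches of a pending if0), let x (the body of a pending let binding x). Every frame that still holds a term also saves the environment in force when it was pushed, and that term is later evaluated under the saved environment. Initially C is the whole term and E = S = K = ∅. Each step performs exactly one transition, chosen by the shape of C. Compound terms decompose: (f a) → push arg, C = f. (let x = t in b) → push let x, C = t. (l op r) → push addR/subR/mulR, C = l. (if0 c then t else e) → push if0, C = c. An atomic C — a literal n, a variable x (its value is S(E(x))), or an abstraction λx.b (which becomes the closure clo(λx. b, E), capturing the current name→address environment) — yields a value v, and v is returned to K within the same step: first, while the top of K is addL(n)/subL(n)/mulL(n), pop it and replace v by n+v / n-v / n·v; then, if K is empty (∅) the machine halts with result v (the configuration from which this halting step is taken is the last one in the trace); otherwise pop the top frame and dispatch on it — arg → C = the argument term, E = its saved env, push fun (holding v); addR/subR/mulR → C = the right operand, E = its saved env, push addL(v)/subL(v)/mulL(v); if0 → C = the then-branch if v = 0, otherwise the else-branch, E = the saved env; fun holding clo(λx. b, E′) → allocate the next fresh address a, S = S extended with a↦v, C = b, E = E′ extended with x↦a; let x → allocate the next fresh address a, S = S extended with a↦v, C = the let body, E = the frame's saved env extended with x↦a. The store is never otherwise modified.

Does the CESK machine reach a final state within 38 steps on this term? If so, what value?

[0] <C=((λx. (((λp. 2) x) + (0 - -4))) ((λv. (if0 v then v else v)) ((λp. ((λy. p) -2)) -2))), E=∅, S=∅, K=∅>
[1] <C=(λx. (((λp. 2) x) + (0 - -4))), E=∅, S=∅, K=[arg]>
[2] <C=((λv. (if0 v then v else v)) ((λp. ((λy. p) -2)) -2)), E=∅, S=∅, K=[fun]>
[3] <C=(λv. (if0 v then v else v)), E=∅, S=∅, K=[arg :: fun]>
[4] <C=((λp. ((λy. p) -2)) -2), E=∅, S=∅, K=[fun :: fun]>
[5] <C=(λp. ((λy. p) -2)), E=∅, S=∅, K=[arg :: fun :: fun]>
[6] <C=-2, E=∅, S=∅, K=[fun :: fun :: fun]>
[7] <C=((λy. p) -2), E={p↦0}, S={0↦-2}, K=[fun :: fun]>
[8] <C=(λy. p), E={p↦0}, S={0↦-2}, K=[arg :: fun :: fun]>
[9] <C=-2, E={p↦0}, S={0↦-2}, K=[fun :: fun :: fun]>
[10] <C=p, E={y↦1, p↦0}, S={0↦-2, 1↦-2}, K=[fun :: fun]>
[11] <C=(if0 v then v else v), E={v↦2}, S={0↦-2, 1↦-2, 2↦-2}, K=[fun]>
[12] <C=v, E={v↦2}, S={0↦-2, 1↦-2, 2↦-2}, K=[if0 :: fun]>
[13] <C=v, E={v↦2}, S={0↦-2, 1↦-2, 2↦-2}, K=[fun]>
[14] <C=(((λp. 2) x) + (0 - -4)), E={x↦3}, S={0↦-2, 1↦-2, 2↦-2, 3↦-2}, K=∅>
[15] <C=((λp. 2) x), E={x↦3}, S={0↦-2, 1↦-2, 2↦-2, 3↦-2}, K=[addR]>
[16] <C=(λp. 2), E={x↦3}, S={0↦-2, 1↦-2, 2↦-2, 3↦-2}, K=[arg :: addR]>
[17] <C=x, E={x↦3}, S={0↦-2, 1↦-2, 2↦-2, 3↦-2}, K=[fun :: addR]>
[18] <C=2, E={p↦4, x↦3}, S={0↦-2, 1↦-2, 2↦-2, 3↦-2, 4↦-2}, K=[addR]>
[19] <C=(0 - -4), E={x↦3}, S={0↦-2, 1↦-2, 2↦-2, 3↦-2, 4↦-2}, K=[addL(2)]>
[20] <C=0, E={x↦3}, S={0↦-2, 1↦-2, 2↦-2, 3↦-2, 4↦-2}, K=[subR :: addL(2)]>
[21] <C=-4, E={x↦3}, S={0↦-2, 1↦-2, 2↦-2, 3↦-2, 4↦-2}, K=[subL(0) :: addL(2)]>
→ final value 6

Answer: 6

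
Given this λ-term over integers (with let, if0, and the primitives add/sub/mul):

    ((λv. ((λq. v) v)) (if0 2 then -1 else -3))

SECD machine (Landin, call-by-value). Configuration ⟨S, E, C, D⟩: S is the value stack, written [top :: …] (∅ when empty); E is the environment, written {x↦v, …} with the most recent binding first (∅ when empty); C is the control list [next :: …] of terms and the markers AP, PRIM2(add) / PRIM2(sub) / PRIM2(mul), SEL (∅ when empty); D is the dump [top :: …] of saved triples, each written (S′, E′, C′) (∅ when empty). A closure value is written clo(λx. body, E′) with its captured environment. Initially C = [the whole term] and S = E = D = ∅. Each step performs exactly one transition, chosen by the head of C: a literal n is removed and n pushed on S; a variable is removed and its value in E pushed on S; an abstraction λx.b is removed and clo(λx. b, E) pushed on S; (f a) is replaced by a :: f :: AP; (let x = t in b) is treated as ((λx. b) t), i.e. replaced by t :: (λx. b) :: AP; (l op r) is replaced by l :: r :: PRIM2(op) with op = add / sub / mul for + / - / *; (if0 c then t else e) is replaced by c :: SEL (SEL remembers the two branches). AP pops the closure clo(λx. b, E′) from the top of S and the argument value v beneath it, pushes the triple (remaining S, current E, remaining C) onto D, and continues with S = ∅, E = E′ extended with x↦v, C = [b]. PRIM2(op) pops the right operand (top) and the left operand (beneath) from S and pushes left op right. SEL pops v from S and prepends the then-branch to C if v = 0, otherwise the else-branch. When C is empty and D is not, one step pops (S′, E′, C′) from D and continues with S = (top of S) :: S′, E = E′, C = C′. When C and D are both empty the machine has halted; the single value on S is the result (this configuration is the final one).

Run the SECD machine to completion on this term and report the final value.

Answer: -3

Machine steps:
[0] ⟨S=∅; E=∅; C=[((λv. ((λq. v) v)) (if0 2 then -1 else -3))]; D=∅⟩
[1] ⟨S=∅; E=∅; C=[(if0 2 then -1 else -3) :: (λv. ((λq. v) v)) :: AP]; D=∅⟩
[2] ⟨S=∅; E=∅; C=[2 :: SEL :: (λv. ((λq. v) v)) :: AP]; D=∅⟩
[3] ⟨S=[2]; E=∅; C=[SEL :: (λv. ((λq. v) v)) :: AP]; D=∅⟩
[4] ⟨S=∅; E=∅; C=[-3 :: (λv. ((λq. v) v)) :: AP]; D=∅⟩
[5] ⟨S=[-3]; E=∅; C=[(λv. ((λq. v) v)) :: AP]; D=∅⟩
[6] ⟨S=[clo(λv. ((λq. v) v), ∅) :: -3]; E=∅; C=[AP]; D=∅⟩
[7] ⟨S=∅; E={v↦-3}; C=[((λq. v) v)]; D=[(∅, ∅, ∅)]⟩
[8] ⟨S=∅; E={v↦-3}; C=[v :: (λq. v) :: AP]; D=[(∅, ∅, ∅)]⟩
[9] ⟨S=[-3]; E={v↦-3}; C=[(λq. v) :: AP]; D=[(∅, ∅, ∅)]⟩
[10] ⟨S=[clo(λq. v, {v↦-3}) :: -3]; E={v↦-3}; C=[AP]; D=[(∅, ∅, ∅)]⟩
[11] ⟨S=∅; E={q↦-3, v↦-3}; C=[v]; D=[(∅, {v↦-3}, ∅) :: (∅, ∅, ∅)]⟩
[12] ⟨S=[-3]; E={q↦-3, v↦-3}; C=∅; D=[(∅, {v↦-3}, ∅) :: (∅, ∅, ∅)]⟩
[13] ⟨S=[-3]; E={v↦-3}; C=∅; D=[(∅, ∅, ∅)]⟩
[14] ⟨S=[-3]; E=∅; C=∅; D=∅⟩
→ final value -3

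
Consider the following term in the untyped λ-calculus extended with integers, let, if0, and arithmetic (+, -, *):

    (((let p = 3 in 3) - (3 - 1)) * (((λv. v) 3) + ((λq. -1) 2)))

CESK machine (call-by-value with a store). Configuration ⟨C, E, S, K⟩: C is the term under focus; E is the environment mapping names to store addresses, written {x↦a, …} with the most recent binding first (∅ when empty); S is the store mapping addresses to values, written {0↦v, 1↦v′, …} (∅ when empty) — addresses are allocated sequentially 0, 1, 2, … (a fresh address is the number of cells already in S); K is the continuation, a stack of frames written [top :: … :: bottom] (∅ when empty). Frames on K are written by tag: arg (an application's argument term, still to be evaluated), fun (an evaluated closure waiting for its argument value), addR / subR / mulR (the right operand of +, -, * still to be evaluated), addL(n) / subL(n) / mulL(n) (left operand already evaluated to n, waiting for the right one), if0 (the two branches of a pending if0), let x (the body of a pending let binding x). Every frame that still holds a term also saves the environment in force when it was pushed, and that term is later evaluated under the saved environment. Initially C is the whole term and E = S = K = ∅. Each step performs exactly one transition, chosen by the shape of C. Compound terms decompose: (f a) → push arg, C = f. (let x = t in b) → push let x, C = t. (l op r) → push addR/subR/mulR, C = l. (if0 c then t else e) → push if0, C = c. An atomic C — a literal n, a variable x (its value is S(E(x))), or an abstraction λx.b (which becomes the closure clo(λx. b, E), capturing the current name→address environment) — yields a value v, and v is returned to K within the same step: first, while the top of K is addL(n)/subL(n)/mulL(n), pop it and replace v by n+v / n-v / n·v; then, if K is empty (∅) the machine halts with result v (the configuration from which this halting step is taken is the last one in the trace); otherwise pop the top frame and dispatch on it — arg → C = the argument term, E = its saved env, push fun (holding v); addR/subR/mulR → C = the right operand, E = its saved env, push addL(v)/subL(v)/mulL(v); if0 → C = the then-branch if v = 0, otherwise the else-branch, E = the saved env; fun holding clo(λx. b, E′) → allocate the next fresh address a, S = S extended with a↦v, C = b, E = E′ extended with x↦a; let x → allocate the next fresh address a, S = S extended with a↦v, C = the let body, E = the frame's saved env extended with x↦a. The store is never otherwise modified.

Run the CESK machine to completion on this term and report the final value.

step 0: <C=(((let p = 3 in 3) - (3 - 1)) * (((λv. v) 3) + ((λq. -1) 2))), E=∅, S=∅, K=∅>
step 1: <C=((let p = 3 in 3) - (3 - 1)), E=∅, S=∅, K=[mulR]>
step 2: <C=(let p = 3 in 3), E=∅, S=∅, K=[subR :: mulR]>
step 3: <C=3, E=∅, S=∅, K=[let p :: subR :: mulR]>
step 4: <C=3, E={p↦0}, S={0↦3}, K=[subR :: mulR]>
step 5: <C=(3 - 1), E=∅, S={0↦3}, K=[subL(3) :: mulR]>
step 6: <C=3, E=∅, S={0↦3}, K=[subR :: subL(3) :: mulR]>
step 7: <C=1, E=∅, S={0↦3}, K=[subL(3) :: subL(3) :: mulR]>
step 8: <C=(((λv. v) 3) + ((λq. -1) 2)), E=∅, S={0↦3}, K=[mulL(1)]>
step 9: <C=((λv. v) 3), E=∅, S={0↦3}, K=[addR :: mulL(1)]>
step 10: <C=(λv. v), E=∅, S={0↦3}, K=[arg :: addR :: mulL(1)]>
step 11: <C=3, E=∅, S={0↦3}, K=[fun :: addR :: mulL(1)]>
step 12: <C=v, E={v↦1}, S={0↦3, 1↦3}, K=[addR :: mulL(1)]>
step 13: <C=((λq. -1) 2), E=∅, S={0↦3, 1↦3}, K=[addL(3) :: mulL(1)]>
step 14: <C=(λq. -1), E=∅, S={0↦3, 1↦3}, K=[arg :: addL(3) :: mulL(1)]>
step 15: <C=2, E=∅, S={0↦3, 1↦3}, K=[fun :: addL(3) :: mulL(1)]>
step 16: <C=-1, E={q↦2}, S={0↦3, 1↦3, 2↦2}, K=[addL(3) :: mulL(1)]>
→ final value 2

Answer: 2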